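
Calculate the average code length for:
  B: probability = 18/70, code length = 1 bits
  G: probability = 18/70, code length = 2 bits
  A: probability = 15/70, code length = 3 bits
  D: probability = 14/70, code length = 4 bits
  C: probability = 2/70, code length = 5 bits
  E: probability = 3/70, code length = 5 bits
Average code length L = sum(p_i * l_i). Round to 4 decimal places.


Weighted contributions p_i * l_i:
  B: (18/70) * 1 = 18/70
  G: (18/70) * 2 = 36/70
  A: (15/70) * 3 = 45/70
  D: (14/70) * 4 = 56/70
  C: (2/70) * 5 = 10/70
  E: (3/70) * 5 = 15/70
Sum = (18 + 36 + 45 + 56 + 10 + 15)/70 = 180/70

L = 180/70 = 2.5714 bits/symbol


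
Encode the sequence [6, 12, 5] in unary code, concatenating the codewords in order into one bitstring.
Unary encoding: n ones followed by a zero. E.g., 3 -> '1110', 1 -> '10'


Encode each number as n ones followed by a terminating 0:
  6 -> 1111110 (7 bits)
  12 -> 1111111111110 (13 bits)
  5 -> 111110 (6 bits)
Total length = 7 + 13 + 6 = 26 bits.

Unary([6, 12, 5]) = 11111101111111111110111110 (26 bits)


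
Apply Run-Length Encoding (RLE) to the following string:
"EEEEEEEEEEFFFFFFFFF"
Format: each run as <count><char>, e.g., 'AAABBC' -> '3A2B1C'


Scanning runs left to right:
  i=0: run of 'E' x 10 -> '10E'
  i=10: run of 'F' x 9 -> '9F'

RLE = 10E9F


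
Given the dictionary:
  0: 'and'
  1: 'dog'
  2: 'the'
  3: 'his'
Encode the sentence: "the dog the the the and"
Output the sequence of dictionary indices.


Look up each word in the dictionary:
  'the' -> 2
  'dog' -> 1
  'the' -> 2
  'the' -> 2
  'the' -> 2
  'and' -> 0

Encoded: [2, 1, 2, 2, 2, 0]


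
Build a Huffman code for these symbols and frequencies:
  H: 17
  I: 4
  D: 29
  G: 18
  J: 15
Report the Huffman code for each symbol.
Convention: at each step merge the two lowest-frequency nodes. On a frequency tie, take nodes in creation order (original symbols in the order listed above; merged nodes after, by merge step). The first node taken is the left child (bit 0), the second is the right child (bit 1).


Huffman tree construction:
Step 1: Merge I(4) + J(15) = 19
Step 2: Merge H(17) + G(18) = 35
Step 3: Merge (I+J)(19) + D(29) = 48
Step 4: Merge (H+G)(35) + ((I+J)+D)(48) = 83
Read each symbol's code off the tree from the root (left child = 0, right child = 1).

Codes:
  H: 00 (length 2)
  I: 100 (length 3)
  D: 11 (length 2)
  G: 01 (length 2)
  J: 101 (length 3)
Average code length: 185/83 = 2.2289 bits/symbol


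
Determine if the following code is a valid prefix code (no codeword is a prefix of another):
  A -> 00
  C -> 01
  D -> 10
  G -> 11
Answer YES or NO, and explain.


Checking each pair (does one codeword prefix another?):
  A='00' vs C='01': no prefix
  A='00' vs D='10': no prefix
  A='00' vs G='11': no prefix
  C='01' vs A='00': no prefix
  C='01' vs D='10': no prefix
  C='01' vs G='11': no prefix
  D='10' vs A='00': no prefix
  D='10' vs C='01': no prefix
  D='10' vs G='11': no prefix
  G='11' vs A='00': no prefix
  G='11' vs C='01': no prefix
  G='11' vs D='10': no prefix
No violation found over all pairs.

YES -- this is a valid prefix code. No codeword is a prefix of any other codeword.


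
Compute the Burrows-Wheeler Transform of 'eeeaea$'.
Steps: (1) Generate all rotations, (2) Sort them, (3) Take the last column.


Rotations (sorted):
  0: $eeeaea -> last char: a
  1: a$eeeae -> last char: e
  2: aea$eee -> last char: e
  3: ea$eeea -> last char: a
  4: eaea$ee -> last char: e
  5: eeaea$e -> last char: e
  6: eeeaea$ -> last char: $


BWT = aeeaee$


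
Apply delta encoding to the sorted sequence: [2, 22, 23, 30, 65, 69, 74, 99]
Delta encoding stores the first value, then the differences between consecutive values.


First value: 2
Deltas:
  22 - 2 = 20
  23 - 22 = 1
  30 - 23 = 7
  65 - 30 = 35
  69 - 65 = 4
  74 - 69 = 5
  99 - 74 = 25


Delta encoded: [2, 20, 1, 7, 35, 4, 5, 25]


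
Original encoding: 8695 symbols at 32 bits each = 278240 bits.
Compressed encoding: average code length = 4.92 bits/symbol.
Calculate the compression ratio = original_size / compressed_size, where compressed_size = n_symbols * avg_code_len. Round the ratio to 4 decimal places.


original_size = n_symbols * orig_bits = 8695 * 32 = 278240 bits
compressed_size = n_symbols * avg_code_len = 8695 * 4.92 = 42779.4 bits
ratio = original_size / compressed_size = 278240 / 42779.4 = 6.5041

Compression ratio = 6.5041


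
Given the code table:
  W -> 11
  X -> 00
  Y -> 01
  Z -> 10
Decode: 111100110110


Decoding:
11 -> W
11 -> W
00 -> X
11 -> W
01 -> Y
10 -> Z


Result: WWXWYZ


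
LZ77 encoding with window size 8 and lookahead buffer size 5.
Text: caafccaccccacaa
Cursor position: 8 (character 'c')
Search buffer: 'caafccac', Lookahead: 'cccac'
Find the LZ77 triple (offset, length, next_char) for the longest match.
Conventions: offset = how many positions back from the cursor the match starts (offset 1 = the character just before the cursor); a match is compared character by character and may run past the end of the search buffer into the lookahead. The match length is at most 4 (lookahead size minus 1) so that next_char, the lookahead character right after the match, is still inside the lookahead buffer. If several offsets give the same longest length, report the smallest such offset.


Try each offset into the search buffer:
  offset=1 (pos 7, char 'c'): match length 3
  offset=2 (pos 6, char 'a'): match length 0
  offset=3 (pos 5, char 'c'): match length 1
  offset=4 (pos 4, char 'c'): match length 2
  offset=5 (pos 3, char 'f'): match length 0
  offset=6 (pos 2, char 'a'): match length 0
  offset=7 (pos 1, char 'a'): match length 0
  offset=8 (pos 0, char 'c'): match length 1
Longest match has length 3 at offset 1.
next_char = character at position 8 + 3 = 11 -> 'a'

Best match: offset=1, length=3 (matching 'ccc' starting at position 7)
LZ77 triple: (1, 3, 'a')


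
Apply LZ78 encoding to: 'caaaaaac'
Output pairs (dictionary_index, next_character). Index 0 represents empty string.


LZ78 encoding steps:
Dictionary: {0: ''}
Step 1: w='' (idx 0), next='c' -> output (0, 'c'), add 'c' as idx 1
Step 2: w='' (idx 0), next='a' -> output (0, 'a'), add 'a' as idx 2
Step 3: w='a' (idx 2), next='a' -> output (2, 'a'), add 'aa' as idx 3
Step 4: w='aa' (idx 3), next='a' -> output (3, 'a'), add 'aaa' as idx 4
Step 5: w='c' (idx 1), end of input -> output (1, '')


Encoded: [(0, 'c'), (0, 'a'), (2, 'a'), (3, 'a'), (1, '')]


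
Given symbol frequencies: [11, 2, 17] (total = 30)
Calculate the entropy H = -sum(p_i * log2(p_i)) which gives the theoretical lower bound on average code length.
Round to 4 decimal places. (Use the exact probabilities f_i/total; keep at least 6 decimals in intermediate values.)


Per-symbol terms -p_i * log2(p_i) with p_i = f_i/30:
  p = 11/30 = 0.366667: log2(p) = -1.447459, -p*log2(p) = 0.530735
  p = 2/30 = 0.066667: log2(p) = -3.906891, -p*log2(p) = 0.260459
  p = 17/30 = 0.566667: log2(p) = -0.819428, -p*log2(p) = 0.464342
H = 0.530735 + 0.260459 + 0.464342 = 1.255536

H = 1.2555 bits/symbol


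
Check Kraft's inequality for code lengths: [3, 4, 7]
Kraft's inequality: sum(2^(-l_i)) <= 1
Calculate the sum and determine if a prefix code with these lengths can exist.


Sum = 2^(-3) + 2^(-4) + 2^(-7)
    = 0.125 + 0.0625 + 0.0078125
    = 25/128 = 0.1953125
Since 0.1953125 <= 1, Kraft's inequality IS satisfied.
A prefix code with these lengths CAN exist.

Kraft sum = 0.1953125. Satisfied.


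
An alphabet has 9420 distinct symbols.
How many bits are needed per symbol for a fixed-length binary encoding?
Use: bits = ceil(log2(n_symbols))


log2(9420) = 13.2015
Bracket: 2^13 = 8192 < 9420 <= 2^14 = 16384
So ceil(log2(9420)) = 14

bits = ceil(log2(9420)) = ceil(13.2015) = 14 bits


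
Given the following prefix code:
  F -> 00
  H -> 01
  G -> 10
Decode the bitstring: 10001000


Decoding step by step:
Bits 10 -> G
Bits 00 -> F
Bits 10 -> G
Bits 00 -> F


Decoded message: GFGF


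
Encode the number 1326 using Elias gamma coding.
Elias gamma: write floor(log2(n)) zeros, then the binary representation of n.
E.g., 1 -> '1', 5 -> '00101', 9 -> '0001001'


num_bits = floor(log2(1326)) + 1 = 11
leading_zeros = num_bits - 1 = 10
binary(1326) = 10100101110

Elias gamma(1326) = '0000000000' + '10100101110' = 000000000010100101110 (21 bits)


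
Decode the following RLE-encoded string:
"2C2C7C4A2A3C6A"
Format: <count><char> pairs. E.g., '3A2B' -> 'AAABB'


Expanding each <count><char> pair:
  2C -> 'CC'
  2C -> 'CC'
  7C -> 'CCCCCCC'
  4A -> 'AAAA'
  2A -> 'AA'
  3C -> 'CCC'
  6A -> 'AAAAAA'

Decoded = CCCCCCCCCCCAAAAAACCCAAAAAA


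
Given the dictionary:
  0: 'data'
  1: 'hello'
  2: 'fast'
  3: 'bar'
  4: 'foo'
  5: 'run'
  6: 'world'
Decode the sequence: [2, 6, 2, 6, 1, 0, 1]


Look up each index in the dictionary:
  2 -> 'fast'
  6 -> 'world'
  2 -> 'fast'
  6 -> 'world'
  1 -> 'hello'
  0 -> 'data'
  1 -> 'hello'

Decoded: "fast world fast world hello data hello"


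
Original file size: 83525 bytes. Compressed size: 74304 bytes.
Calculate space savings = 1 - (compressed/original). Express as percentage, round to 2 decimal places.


ratio = compressed/original = 74304/83525 = 0.889602
savings = 1 - ratio = 1 - 0.889602 = 0.110398
as a percentage: 0.110398 * 100 = 11.04%

Space savings = 1 - 74304/83525 = 11.04%


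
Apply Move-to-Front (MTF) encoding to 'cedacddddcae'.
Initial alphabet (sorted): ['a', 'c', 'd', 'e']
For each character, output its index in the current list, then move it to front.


MTF encoding:
'c': index 1 in ['a', 'c', 'd', 'e'] -> ['c', 'a', 'd', 'e']
'e': index 3 in ['c', 'a', 'd', 'e'] -> ['e', 'c', 'a', 'd']
'd': index 3 in ['e', 'c', 'a', 'd'] -> ['d', 'e', 'c', 'a']
'a': index 3 in ['d', 'e', 'c', 'a'] -> ['a', 'd', 'e', 'c']
'c': index 3 in ['a', 'd', 'e', 'c'] -> ['c', 'a', 'd', 'e']
'd': index 2 in ['c', 'a', 'd', 'e'] -> ['d', 'c', 'a', 'e']
'd': index 0 in ['d', 'c', 'a', 'e'] -> ['d', 'c', 'a', 'e']
'd': index 0 in ['d', 'c', 'a', 'e'] -> ['d', 'c', 'a', 'e']
'd': index 0 in ['d', 'c', 'a', 'e'] -> ['d', 'c', 'a', 'e']
'c': index 1 in ['d', 'c', 'a', 'e'] -> ['c', 'd', 'a', 'e']
'a': index 2 in ['c', 'd', 'a', 'e'] -> ['a', 'c', 'd', 'e']
'e': index 3 in ['a', 'c', 'd', 'e'] -> ['e', 'a', 'c', 'd']


Output: [1, 3, 3, 3, 3, 2, 0, 0, 0, 1, 2, 3]


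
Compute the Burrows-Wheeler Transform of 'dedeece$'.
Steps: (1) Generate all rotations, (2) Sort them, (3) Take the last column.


Rotations (sorted):
  0: $dedeece -> last char: e
  1: ce$dedee -> last char: e
  2: dedeece$ -> last char: $
  3: deece$de -> last char: e
  4: e$dedeec -> last char: c
  5: ece$dede -> last char: e
  6: edeece$d -> last char: d
  7: eece$ded -> last char: d


BWT = ee$ecedd


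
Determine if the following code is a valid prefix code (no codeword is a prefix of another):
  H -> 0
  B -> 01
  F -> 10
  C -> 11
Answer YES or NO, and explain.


Checking each pair (does one codeword prefix another?):
  H='0' vs B='01': prefix -- VIOLATION

NO -- this is NOT a valid prefix code. H (0) is a prefix of B (01).


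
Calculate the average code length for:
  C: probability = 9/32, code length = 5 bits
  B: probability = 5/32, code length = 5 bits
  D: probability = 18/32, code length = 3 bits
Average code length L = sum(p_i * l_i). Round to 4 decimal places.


Weighted contributions p_i * l_i:
  C: (9/32) * 5 = 45/32
  B: (5/32) * 5 = 25/32
  D: (18/32) * 3 = 54/32
Sum = (45 + 25 + 54)/32 = 124/32

L = 124/32 = 3.8750 bits/symbol


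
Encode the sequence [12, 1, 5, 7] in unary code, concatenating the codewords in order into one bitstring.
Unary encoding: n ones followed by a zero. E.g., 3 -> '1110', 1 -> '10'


Encode each number as n ones followed by a terminating 0:
  12 -> 1111111111110 (13 bits)
  1 -> 10 (2 bits)
  5 -> 111110 (6 bits)
  7 -> 11111110 (8 bits)
Total length = 13 + 2 + 6 + 8 = 29 bits.

Unary([12, 1, 5, 7]) = 11111111111101011111011111110 (29 bits)


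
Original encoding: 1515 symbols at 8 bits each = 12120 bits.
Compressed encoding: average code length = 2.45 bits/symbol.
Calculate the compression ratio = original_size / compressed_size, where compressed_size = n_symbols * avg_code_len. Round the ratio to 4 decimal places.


original_size = n_symbols * orig_bits = 1515 * 8 = 12120 bits
compressed_size = n_symbols * avg_code_len = 1515 * 2.45 = 3711.75 bits
ratio = original_size / compressed_size = 12120 / 3711.75 = 3.2653

Compression ratio = 3.2653


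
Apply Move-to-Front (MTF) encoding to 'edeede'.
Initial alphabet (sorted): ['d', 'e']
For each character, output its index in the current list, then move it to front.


MTF encoding:
'e': index 1 in ['d', 'e'] -> ['e', 'd']
'd': index 1 in ['e', 'd'] -> ['d', 'e']
'e': index 1 in ['d', 'e'] -> ['e', 'd']
'e': index 0 in ['e', 'd'] -> ['e', 'd']
'd': index 1 in ['e', 'd'] -> ['d', 'e']
'e': index 1 in ['d', 'e'] -> ['e', 'd']


Output: [1, 1, 1, 0, 1, 1]


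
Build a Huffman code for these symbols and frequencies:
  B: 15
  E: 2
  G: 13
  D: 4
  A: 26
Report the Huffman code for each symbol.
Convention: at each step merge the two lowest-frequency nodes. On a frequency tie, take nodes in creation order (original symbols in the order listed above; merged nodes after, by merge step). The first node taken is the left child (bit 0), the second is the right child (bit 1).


Huffman tree construction:
Step 1: Merge E(2) + D(4) = 6
Step 2: Merge (E+D)(6) + G(13) = 19
Step 3: Merge B(15) + ((E+D)+G)(19) = 34
Step 4: Merge A(26) + (B+((E+D)+G))(34) = 60
Read each symbol's code off the tree from the root (left child = 0, right child = 1).

Codes:
  B: 10 (length 2)
  E: 1100 (length 4)
  G: 111 (length 3)
  D: 1101 (length 4)
  A: 0 (length 1)
Average code length: 119/60 = 1.9833 bits/symbol


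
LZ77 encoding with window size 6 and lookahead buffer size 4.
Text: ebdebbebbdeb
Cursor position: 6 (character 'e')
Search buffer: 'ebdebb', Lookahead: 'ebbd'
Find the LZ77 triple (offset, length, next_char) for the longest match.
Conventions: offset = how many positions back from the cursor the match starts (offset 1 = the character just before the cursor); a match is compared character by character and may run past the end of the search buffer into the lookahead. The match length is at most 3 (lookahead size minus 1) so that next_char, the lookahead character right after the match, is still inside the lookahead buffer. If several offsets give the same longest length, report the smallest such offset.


Try each offset into the search buffer:
  offset=1 (pos 5, char 'b'): match length 0
  offset=2 (pos 4, char 'b'): match length 0
  offset=3 (pos 3, char 'e'): match length 3
  offset=4 (pos 2, char 'd'): match length 0
  offset=5 (pos 1, char 'b'): match length 0
  offset=6 (pos 0, char 'e'): match length 2
Longest match has length 3 at offset 3.
next_char = character at position 6 + 3 = 9 -> 'd'

Best match: offset=3, length=3 (matching 'ebb' starting at position 3)
LZ77 triple: (3, 3, 'd')


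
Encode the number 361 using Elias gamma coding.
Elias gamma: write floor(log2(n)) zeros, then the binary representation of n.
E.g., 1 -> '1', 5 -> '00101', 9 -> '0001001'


num_bits = floor(log2(361)) + 1 = 9
leading_zeros = num_bits - 1 = 8
binary(361) = 101101001

Elias gamma(361) = '00000000' + '101101001' = 00000000101101001 (17 bits)


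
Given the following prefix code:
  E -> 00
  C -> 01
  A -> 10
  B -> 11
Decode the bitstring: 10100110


Decoding step by step:
Bits 10 -> A
Bits 10 -> A
Bits 01 -> C
Bits 10 -> A


Decoded message: AACA


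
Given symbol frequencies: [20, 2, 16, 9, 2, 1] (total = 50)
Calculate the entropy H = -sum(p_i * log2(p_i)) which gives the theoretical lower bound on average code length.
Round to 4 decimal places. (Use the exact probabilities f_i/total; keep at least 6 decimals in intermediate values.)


Per-symbol terms -p_i * log2(p_i) with p_i = f_i/50:
  p = 20/50 = 0.400000: log2(p) = -1.321928, -p*log2(p) = 0.528771
  p = 2/50 = 0.040000: log2(p) = -4.643856, -p*log2(p) = 0.185754
  p = 16/50 = 0.320000: log2(p) = -1.643856, -p*log2(p) = 0.526034
  p = 9/50 = 0.180000: log2(p) = -2.473931, -p*log2(p) = 0.445308
  p = 2/50 = 0.040000: log2(p) = -4.643856, -p*log2(p) = 0.185754
  p = 1/50 = 0.020000: log2(p) = -5.643856, -p*log2(p) = 0.112877
H = 0.528771 + 0.185754 + 0.526034 + 0.445308 + 0.185754 + 0.112877 = 1.984498

H = 1.9845 bits/symbol


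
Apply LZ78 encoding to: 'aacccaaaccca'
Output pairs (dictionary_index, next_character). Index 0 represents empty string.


LZ78 encoding steps:
Dictionary: {0: ''}
Step 1: w='' (idx 0), next='a' -> output (0, 'a'), add 'a' as idx 1
Step 2: w='a' (idx 1), next='c' -> output (1, 'c'), add 'ac' as idx 2
Step 3: w='' (idx 0), next='c' -> output (0, 'c'), add 'c' as idx 3
Step 4: w='c' (idx 3), next='a' -> output (3, 'a'), add 'ca' as idx 4
Step 5: w='a' (idx 1), next='a' -> output (1, 'a'), add 'aa' as idx 5
Step 6: w='c' (idx 3), next='c' -> output (3, 'c'), add 'cc' as idx 6
Step 7: w='ca' (idx 4), end of input -> output (4, '')


Encoded: [(0, 'a'), (1, 'c'), (0, 'c'), (3, 'a'), (1, 'a'), (3, 'c'), (4, '')]


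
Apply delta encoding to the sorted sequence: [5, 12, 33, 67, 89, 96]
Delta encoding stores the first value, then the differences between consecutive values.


First value: 5
Deltas:
  12 - 5 = 7
  33 - 12 = 21
  67 - 33 = 34
  89 - 67 = 22
  96 - 89 = 7


Delta encoded: [5, 7, 21, 34, 22, 7]


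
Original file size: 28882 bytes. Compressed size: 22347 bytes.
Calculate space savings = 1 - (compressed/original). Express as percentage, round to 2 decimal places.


ratio = compressed/original = 22347/28882 = 0.773735
savings = 1 - ratio = 1 - 0.773735 = 0.226265
as a percentage: 0.226265 * 100 = 22.63%

Space savings = 1 - 22347/28882 = 22.63%


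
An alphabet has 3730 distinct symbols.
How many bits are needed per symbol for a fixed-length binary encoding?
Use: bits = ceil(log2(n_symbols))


log2(3730) = 11.865
Bracket: 2^11 = 2048 < 3730 <= 2^12 = 4096
So ceil(log2(3730)) = 12

bits = ceil(log2(3730)) = ceil(11.865) = 12 bits


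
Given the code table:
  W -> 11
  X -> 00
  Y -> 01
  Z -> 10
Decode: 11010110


Decoding:
11 -> W
01 -> Y
01 -> Y
10 -> Z


Result: WYYZ


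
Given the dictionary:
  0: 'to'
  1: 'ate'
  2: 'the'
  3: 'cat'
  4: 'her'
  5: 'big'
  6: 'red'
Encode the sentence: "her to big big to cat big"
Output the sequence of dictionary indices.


Look up each word in the dictionary:
  'her' -> 4
  'to' -> 0
  'big' -> 5
  'big' -> 5
  'to' -> 0
  'cat' -> 3
  'big' -> 5

Encoded: [4, 0, 5, 5, 0, 3, 5]


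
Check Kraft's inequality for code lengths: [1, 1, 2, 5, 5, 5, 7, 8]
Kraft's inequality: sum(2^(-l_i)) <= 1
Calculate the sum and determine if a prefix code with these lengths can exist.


Sum = 2^(-1) + 2^(-1) + 2^(-2) + 2^(-5) + 2^(-5) + 2^(-5) + 2^(-7) + 2^(-8)
    = 0.5 + 0.5 + 0.25 + 0.03125 + 0.03125 + 0.03125 + 0.0078125 + 0.00390625
    = 347/256 = 1.35546875
Since 1.35546875 > 1, Kraft's inequality is NOT satisfied.
A prefix code with these lengths CANNOT exist.

Kraft sum = 1.35546875. Not satisfied.


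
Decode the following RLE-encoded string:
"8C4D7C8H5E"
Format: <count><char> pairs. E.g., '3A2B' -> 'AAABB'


Expanding each <count><char> pair:
  8C -> 'CCCCCCCC'
  4D -> 'DDDD'
  7C -> 'CCCCCCC'
  8H -> 'HHHHHHHH'
  5E -> 'EEEEE'

Decoded = CCCCCCCCDDDDCCCCCCCHHHHHHHHEEEEE


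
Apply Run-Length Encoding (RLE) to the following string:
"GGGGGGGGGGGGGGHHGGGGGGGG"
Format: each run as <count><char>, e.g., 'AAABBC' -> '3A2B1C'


Scanning runs left to right:
  i=0: run of 'G' x 14 -> '14G'
  i=14: run of 'H' x 2 -> '2H'
  i=16: run of 'G' x 8 -> '8G'

RLE = 14G2H8G


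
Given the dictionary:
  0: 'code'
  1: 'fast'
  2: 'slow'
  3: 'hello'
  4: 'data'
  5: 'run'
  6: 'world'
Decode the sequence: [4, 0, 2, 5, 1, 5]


Look up each index in the dictionary:
  4 -> 'data'
  0 -> 'code'
  2 -> 'slow'
  5 -> 'run'
  1 -> 'fast'
  5 -> 'run'

Decoded: "data code slow run fast run"


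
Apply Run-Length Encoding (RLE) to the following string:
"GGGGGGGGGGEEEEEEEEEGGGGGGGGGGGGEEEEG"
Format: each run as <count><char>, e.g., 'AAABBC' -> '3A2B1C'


Scanning runs left to right:
  i=0: run of 'G' x 10 -> '10G'
  i=10: run of 'E' x 9 -> '9E'
  i=19: run of 'G' x 12 -> '12G'
  i=31: run of 'E' x 4 -> '4E'
  i=35: run of 'G' x 1 -> '1G'

RLE = 10G9E12G4E1G


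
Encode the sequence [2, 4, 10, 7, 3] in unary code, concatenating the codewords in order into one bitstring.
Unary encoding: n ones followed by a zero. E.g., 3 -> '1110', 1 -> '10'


Encode each number as n ones followed by a terminating 0:
  2 -> 110 (3 bits)
  4 -> 11110 (5 bits)
  10 -> 11111111110 (11 bits)
  7 -> 11111110 (8 bits)
  3 -> 1110 (4 bits)
Total length = 3 + 5 + 11 + 8 + 4 = 31 bits.

Unary([2, 4, 10, 7, 3]) = 1101111011111111110111111101110 (31 bits)


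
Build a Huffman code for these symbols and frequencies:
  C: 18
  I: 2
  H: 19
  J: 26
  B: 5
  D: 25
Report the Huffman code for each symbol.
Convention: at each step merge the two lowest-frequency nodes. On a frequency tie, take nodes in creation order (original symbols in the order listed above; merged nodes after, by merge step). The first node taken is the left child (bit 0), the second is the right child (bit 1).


Huffman tree construction:
Step 1: Merge I(2) + B(5) = 7
Step 2: Merge (I+B)(7) + C(18) = 25
Step 3: Merge H(19) + D(25) = 44
Step 4: Merge ((I+B)+C)(25) + J(26) = 51
Step 5: Merge (H+D)(44) + (((I+B)+C)+J)(51) = 95
Read each symbol's code off the tree from the root (left child = 0, right child = 1).

Codes:
  C: 101 (length 3)
  I: 1000 (length 4)
  H: 00 (length 2)
  J: 11 (length 2)
  B: 1001 (length 4)
  D: 01 (length 2)
Average code length: 222/95 = 2.3368 bits/symbol


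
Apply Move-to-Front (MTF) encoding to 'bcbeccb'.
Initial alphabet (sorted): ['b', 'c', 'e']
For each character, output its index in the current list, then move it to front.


MTF encoding:
'b': index 0 in ['b', 'c', 'e'] -> ['b', 'c', 'e']
'c': index 1 in ['b', 'c', 'e'] -> ['c', 'b', 'e']
'b': index 1 in ['c', 'b', 'e'] -> ['b', 'c', 'e']
'e': index 2 in ['b', 'c', 'e'] -> ['e', 'b', 'c']
'c': index 2 in ['e', 'b', 'c'] -> ['c', 'e', 'b']
'c': index 0 in ['c', 'e', 'b'] -> ['c', 'e', 'b']
'b': index 2 in ['c', 'e', 'b'] -> ['b', 'c', 'e']


Output: [0, 1, 1, 2, 2, 0, 2]


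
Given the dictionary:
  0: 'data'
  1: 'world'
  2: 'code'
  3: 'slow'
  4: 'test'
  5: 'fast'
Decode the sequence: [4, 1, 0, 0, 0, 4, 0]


Look up each index in the dictionary:
  4 -> 'test'
  1 -> 'world'
  0 -> 'data'
  0 -> 'data'
  0 -> 'data'
  4 -> 'test'
  0 -> 'data'

Decoded: "test world data data data test data"


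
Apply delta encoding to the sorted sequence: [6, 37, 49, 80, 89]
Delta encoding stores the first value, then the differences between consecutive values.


First value: 6
Deltas:
  37 - 6 = 31
  49 - 37 = 12
  80 - 49 = 31
  89 - 80 = 9


Delta encoded: [6, 31, 12, 31, 9]


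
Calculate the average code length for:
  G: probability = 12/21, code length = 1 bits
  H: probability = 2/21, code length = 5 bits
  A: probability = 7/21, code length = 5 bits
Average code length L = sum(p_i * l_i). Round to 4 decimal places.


Weighted contributions p_i * l_i:
  G: (12/21) * 1 = 12/21
  H: (2/21) * 5 = 10/21
  A: (7/21) * 5 = 35/21
Sum = (12 + 10 + 35)/21 = 57/21

L = 57/21 = 2.7143 bits/symbol


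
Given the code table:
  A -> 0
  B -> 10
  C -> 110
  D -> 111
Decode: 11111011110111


Decoding:
111 -> D
110 -> C
111 -> D
10 -> B
111 -> D


Result: DCDBD


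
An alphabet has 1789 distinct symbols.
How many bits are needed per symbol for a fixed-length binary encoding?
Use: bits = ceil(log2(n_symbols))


log2(1789) = 10.8049
Bracket: 2^10 = 1024 < 1789 <= 2^11 = 2048
So ceil(log2(1789)) = 11

bits = ceil(log2(1789)) = ceil(10.8049) = 11 bits


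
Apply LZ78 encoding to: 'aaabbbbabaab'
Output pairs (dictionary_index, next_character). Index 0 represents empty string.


LZ78 encoding steps:
Dictionary: {0: ''}
Step 1: w='' (idx 0), next='a' -> output (0, 'a'), add 'a' as idx 1
Step 2: w='a' (idx 1), next='a' -> output (1, 'a'), add 'aa' as idx 2
Step 3: w='' (idx 0), next='b' -> output (0, 'b'), add 'b' as idx 3
Step 4: w='b' (idx 3), next='b' -> output (3, 'b'), add 'bb' as idx 4
Step 5: w='b' (idx 3), next='a' -> output (3, 'a'), add 'ba' as idx 5
Step 6: w='ba' (idx 5), next='a' -> output (5, 'a'), add 'baa' as idx 6
Step 7: w='b' (idx 3), end of input -> output (3, '')


Encoded: [(0, 'a'), (1, 'a'), (0, 'b'), (3, 'b'), (3, 'a'), (5, 'a'), (3, '')]


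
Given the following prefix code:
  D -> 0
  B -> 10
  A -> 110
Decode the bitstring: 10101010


Decoding step by step:
Bits 10 -> B
Bits 10 -> B
Bits 10 -> B
Bits 10 -> B


Decoded message: BBBB


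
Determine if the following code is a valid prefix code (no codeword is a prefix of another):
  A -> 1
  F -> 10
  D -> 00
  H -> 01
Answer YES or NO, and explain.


Checking each pair (does one codeword prefix another?):
  A='1' vs F='10': prefix -- VIOLATION

NO -- this is NOT a valid prefix code. A (1) is a prefix of F (10).


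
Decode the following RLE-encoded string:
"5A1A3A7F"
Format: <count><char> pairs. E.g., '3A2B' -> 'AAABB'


Expanding each <count><char> pair:
  5A -> 'AAAAA'
  1A -> 'A'
  3A -> 'AAA'
  7F -> 'FFFFFFF'

Decoded = AAAAAAAAAFFFFFFF


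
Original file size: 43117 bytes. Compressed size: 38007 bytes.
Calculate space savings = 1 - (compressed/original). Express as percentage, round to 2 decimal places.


ratio = compressed/original = 38007/43117 = 0.881485
savings = 1 - ratio = 1 - 0.881485 = 0.118515
as a percentage: 0.118515 * 100 = 11.85%

Space savings = 1 - 38007/43117 = 11.85%


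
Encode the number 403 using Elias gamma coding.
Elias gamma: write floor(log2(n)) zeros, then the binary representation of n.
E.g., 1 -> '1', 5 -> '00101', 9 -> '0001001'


num_bits = floor(log2(403)) + 1 = 9
leading_zeros = num_bits - 1 = 8
binary(403) = 110010011

Elias gamma(403) = '00000000' + '110010011' = 00000000110010011 (17 bits)


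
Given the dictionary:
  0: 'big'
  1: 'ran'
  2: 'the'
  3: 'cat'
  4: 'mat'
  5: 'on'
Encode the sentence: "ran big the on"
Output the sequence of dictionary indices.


Look up each word in the dictionary:
  'ran' -> 1
  'big' -> 0
  'the' -> 2
  'on' -> 5

Encoded: [1, 0, 2, 5]


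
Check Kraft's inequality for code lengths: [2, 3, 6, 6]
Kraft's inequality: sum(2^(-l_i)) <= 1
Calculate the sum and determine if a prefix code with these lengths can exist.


Sum = 2^(-2) + 2^(-3) + 2^(-6) + 2^(-6)
    = 0.25 + 0.125 + 0.015625 + 0.015625
    = 26/64 = 0.40625
Since 0.40625 <= 1, Kraft's inequality IS satisfied.
A prefix code with these lengths CAN exist.

Kraft sum = 0.40625. Satisfied.


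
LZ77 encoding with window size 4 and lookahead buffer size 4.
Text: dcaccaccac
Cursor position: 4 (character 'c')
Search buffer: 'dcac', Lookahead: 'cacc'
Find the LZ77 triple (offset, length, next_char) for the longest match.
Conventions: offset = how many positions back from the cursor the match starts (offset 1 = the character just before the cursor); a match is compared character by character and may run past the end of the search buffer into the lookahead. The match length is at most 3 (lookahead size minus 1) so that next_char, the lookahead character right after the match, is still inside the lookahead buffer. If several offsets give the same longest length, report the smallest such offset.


Try each offset into the search buffer:
  offset=1 (pos 3, char 'c'): match length 1
  offset=2 (pos 2, char 'a'): match length 0
  offset=3 (pos 1, char 'c'): match length 3
  offset=4 (pos 0, char 'd'): match length 0
Longest match has length 3 at offset 3.
next_char = character at position 4 + 3 = 7 -> 'c'

Best match: offset=3, length=3 (matching 'cac' starting at position 1)
LZ77 triple: (3, 3, 'c')


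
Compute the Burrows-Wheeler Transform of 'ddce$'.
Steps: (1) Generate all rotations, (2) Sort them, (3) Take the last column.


Rotations (sorted):
  0: $ddce -> last char: e
  1: ce$dd -> last char: d
  2: dce$d -> last char: d
  3: ddce$ -> last char: $
  4: e$ddc -> last char: c


BWT = edd$c


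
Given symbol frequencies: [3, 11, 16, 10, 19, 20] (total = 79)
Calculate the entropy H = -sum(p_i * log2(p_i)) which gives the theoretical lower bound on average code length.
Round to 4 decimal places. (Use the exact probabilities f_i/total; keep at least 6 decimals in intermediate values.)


Per-symbol terms -p_i * log2(p_i) with p_i = f_i/79:
  p = 3/79 = 0.037975: log2(p) = -4.718818, -p*log2(p) = 0.179196
  p = 11/79 = 0.139241: log2(p) = -2.844349, -p*log2(p) = 0.396049
  p = 16/79 = 0.202532: log2(p) = -2.303781, -p*log2(p) = 0.466589
  p = 10/79 = 0.126582: log2(p) = -2.981853, -p*log2(p) = 0.377450
  p = 19/79 = 0.240506: log2(p) = -2.055853, -p*log2(p) = 0.494446
  p = 20/79 = 0.253165: log2(p) = -1.981853, -p*log2(p) = 0.501735
H = 0.179196 + 0.396049 + 0.466589 + 0.377450 + 0.494446 + 0.501735 = 2.415465

H = 2.4155 bits/symbol


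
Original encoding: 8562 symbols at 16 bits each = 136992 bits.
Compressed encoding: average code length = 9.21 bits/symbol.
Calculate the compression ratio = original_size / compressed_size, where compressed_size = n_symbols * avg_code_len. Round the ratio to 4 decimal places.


original_size = n_symbols * orig_bits = 8562 * 16 = 136992 bits
compressed_size = n_symbols * avg_code_len = 8562 * 9.21 = 78856.02 bits
ratio = original_size / compressed_size = 136992 / 78856.02 = 1.7372

Compression ratio = 1.7372


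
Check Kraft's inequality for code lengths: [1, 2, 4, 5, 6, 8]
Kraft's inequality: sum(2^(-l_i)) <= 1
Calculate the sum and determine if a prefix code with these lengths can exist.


Sum = 2^(-1) + 2^(-2) + 2^(-4) + 2^(-5) + 2^(-6) + 2^(-8)
    = 0.5 + 0.25 + 0.0625 + 0.03125 + 0.015625 + 0.00390625
    = 221/256 = 0.86328125
Since 0.86328125 <= 1, Kraft's inequality IS satisfied.
A prefix code with these lengths CAN exist.

Kraft sum = 0.86328125. Satisfied.


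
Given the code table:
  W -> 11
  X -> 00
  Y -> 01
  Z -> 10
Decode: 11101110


Decoding:
11 -> W
10 -> Z
11 -> W
10 -> Z


Result: WZWZ


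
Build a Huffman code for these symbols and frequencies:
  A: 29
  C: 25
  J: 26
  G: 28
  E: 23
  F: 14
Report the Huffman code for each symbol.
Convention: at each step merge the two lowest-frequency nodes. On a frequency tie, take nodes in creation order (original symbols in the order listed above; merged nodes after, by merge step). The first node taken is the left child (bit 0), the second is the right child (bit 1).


Huffman tree construction:
Step 1: Merge F(14) + E(23) = 37
Step 2: Merge C(25) + J(26) = 51
Step 3: Merge G(28) + A(29) = 57
Step 4: Merge (F+E)(37) + (C+J)(51) = 88
Step 5: Merge (G+A)(57) + ((F+E)+(C+J))(88) = 145
Read each symbol's code off the tree from the root (left child = 0, right child = 1).

Codes:
  A: 01 (length 2)
  C: 110 (length 3)
  J: 111 (length 3)
  G: 00 (length 2)
  E: 101 (length 3)
  F: 100 (length 3)
Average code length: 378/145 = 2.6069 bits/symbol


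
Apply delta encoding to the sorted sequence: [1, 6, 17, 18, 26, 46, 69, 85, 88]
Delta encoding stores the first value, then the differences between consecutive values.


First value: 1
Deltas:
  6 - 1 = 5
  17 - 6 = 11
  18 - 17 = 1
  26 - 18 = 8
  46 - 26 = 20
  69 - 46 = 23
  85 - 69 = 16
  88 - 85 = 3


Delta encoded: [1, 5, 11, 1, 8, 20, 23, 16, 3]


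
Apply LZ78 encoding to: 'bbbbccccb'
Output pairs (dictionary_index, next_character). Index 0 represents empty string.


LZ78 encoding steps:
Dictionary: {0: ''}
Step 1: w='' (idx 0), next='b' -> output (0, 'b'), add 'b' as idx 1
Step 2: w='b' (idx 1), next='b' -> output (1, 'b'), add 'bb' as idx 2
Step 3: w='b' (idx 1), next='c' -> output (1, 'c'), add 'bc' as idx 3
Step 4: w='' (idx 0), next='c' -> output (0, 'c'), add 'c' as idx 4
Step 5: w='c' (idx 4), next='c' -> output (4, 'c'), add 'cc' as idx 5
Step 6: w='b' (idx 1), end of input -> output (1, '')


Encoded: [(0, 'b'), (1, 'b'), (1, 'c'), (0, 'c'), (4, 'c'), (1, '')]


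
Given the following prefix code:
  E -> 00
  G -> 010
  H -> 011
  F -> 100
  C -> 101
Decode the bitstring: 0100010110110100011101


Decoding step by step:
Bits 010 -> G
Bits 00 -> E
Bits 101 -> C
Bits 101 -> C
Bits 101 -> C
Bits 00 -> E
Bits 011 -> H
Bits 101 -> C


Decoded message: GECCCEHC


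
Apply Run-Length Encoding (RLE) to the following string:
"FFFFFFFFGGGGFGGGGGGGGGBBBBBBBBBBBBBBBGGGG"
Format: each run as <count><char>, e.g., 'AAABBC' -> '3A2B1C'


Scanning runs left to right:
  i=0: run of 'F' x 8 -> '8F'
  i=8: run of 'G' x 4 -> '4G'
  i=12: run of 'F' x 1 -> '1F'
  i=13: run of 'G' x 9 -> '9G'
  i=22: run of 'B' x 15 -> '15B'
  i=37: run of 'G' x 4 -> '4G'

RLE = 8F4G1F9G15B4G


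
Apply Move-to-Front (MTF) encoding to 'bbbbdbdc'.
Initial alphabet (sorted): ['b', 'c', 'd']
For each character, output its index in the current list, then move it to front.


MTF encoding:
'b': index 0 in ['b', 'c', 'd'] -> ['b', 'c', 'd']
'b': index 0 in ['b', 'c', 'd'] -> ['b', 'c', 'd']
'b': index 0 in ['b', 'c', 'd'] -> ['b', 'c', 'd']
'b': index 0 in ['b', 'c', 'd'] -> ['b', 'c', 'd']
'd': index 2 in ['b', 'c', 'd'] -> ['d', 'b', 'c']
'b': index 1 in ['d', 'b', 'c'] -> ['b', 'd', 'c']
'd': index 1 in ['b', 'd', 'c'] -> ['d', 'b', 'c']
'c': index 2 in ['d', 'b', 'c'] -> ['c', 'd', 'b']


Output: [0, 0, 0, 0, 2, 1, 1, 2]


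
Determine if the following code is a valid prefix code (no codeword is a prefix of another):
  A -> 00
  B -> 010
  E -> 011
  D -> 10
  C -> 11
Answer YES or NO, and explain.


Checking each pair (does one codeword prefix another?):
  A='00' vs B='010': no prefix
  A='00' vs E='011': no prefix
  A='00' vs D='10': no prefix
  A='00' vs C='11': no prefix
  B='010' vs A='00': no prefix
  B='010' vs E='011': no prefix
  B='010' vs D='10': no prefix
  B='010' vs C='11': no prefix
  E='011' vs A='00': no prefix
  E='011' vs B='010': no prefix
  E='011' vs D='10': no prefix
  E='011' vs C='11': no prefix
  D='10' vs A='00': no prefix
  D='10' vs B='010': no prefix
  D='10' vs E='011': no prefix
  D='10' vs C='11': no prefix
  C='11' vs A='00': no prefix
  C='11' vs B='010': no prefix
  C='11' vs E='011': no prefix
  C='11' vs D='10': no prefix
No violation found over all pairs.

YES -- this is a valid prefix code. No codeword is a prefix of any other codeword.


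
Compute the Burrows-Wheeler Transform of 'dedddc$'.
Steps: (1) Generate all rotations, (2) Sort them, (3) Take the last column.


Rotations (sorted):
  0: $dedddc -> last char: c
  1: c$deddd -> last char: d
  2: dc$dedd -> last char: d
  3: ddc$ded -> last char: d
  4: dddc$de -> last char: e
  5: dedddc$ -> last char: $
  6: edddc$d -> last char: d


BWT = cddde$d


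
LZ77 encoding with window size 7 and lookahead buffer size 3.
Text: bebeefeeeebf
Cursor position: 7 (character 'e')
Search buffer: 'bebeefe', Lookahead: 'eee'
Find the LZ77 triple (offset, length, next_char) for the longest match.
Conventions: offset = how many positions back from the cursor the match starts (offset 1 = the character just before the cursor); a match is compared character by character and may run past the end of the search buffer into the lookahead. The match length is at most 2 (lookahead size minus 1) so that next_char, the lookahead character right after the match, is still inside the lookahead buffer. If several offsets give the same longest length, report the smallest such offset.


Try each offset into the search buffer:
  offset=1 (pos 6, char 'e'): match length 2
  offset=2 (pos 5, char 'f'): match length 0
  offset=3 (pos 4, char 'e'): match length 1
  offset=4 (pos 3, char 'e'): match length 2
  offset=5 (pos 2, char 'b'): match length 0
  offset=6 (pos 1, char 'e'): match length 1
  offset=7 (pos 0, char 'b'): match length 0
Longest match has length 2, found at offsets 1, 4; take the smallest, offset 1.
next_char = character at position 7 + 2 = 9 -> 'e'

Best match: offset=1, length=2 (matching 'ee' starting at position 6)
LZ77 triple: (1, 2, 'e')


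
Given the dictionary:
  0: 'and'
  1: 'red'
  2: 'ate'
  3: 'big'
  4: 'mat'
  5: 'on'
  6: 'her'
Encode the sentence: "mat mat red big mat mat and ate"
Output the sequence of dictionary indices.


Look up each word in the dictionary:
  'mat' -> 4
  'mat' -> 4
  'red' -> 1
  'big' -> 3
  'mat' -> 4
  'mat' -> 4
  'and' -> 0
  'ate' -> 2

Encoded: [4, 4, 1, 3, 4, 4, 0, 2]


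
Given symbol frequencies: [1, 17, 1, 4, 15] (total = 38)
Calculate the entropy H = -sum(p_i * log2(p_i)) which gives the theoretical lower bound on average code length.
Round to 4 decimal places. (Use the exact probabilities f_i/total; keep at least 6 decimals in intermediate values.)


Per-symbol terms -p_i * log2(p_i) with p_i = f_i/38:
  p = 1/38 = 0.026316: log2(p) = -5.247928, -p*log2(p) = 0.138103
  p = 17/38 = 0.447368: log2(p) = -1.160465, -p*log2(p) = 0.519155
  p = 1/38 = 0.026316: log2(p) = -5.247928, -p*log2(p) = 0.138103
  p = 4/38 = 0.105263: log2(p) = -3.247928, -p*log2(p) = 0.341887
  p = 15/38 = 0.394737: log2(p) = -1.341037, -p*log2(p) = 0.529357
H = 0.138103 + 0.519155 + 0.138103 + 0.341887 + 0.529357 = 1.666605

H = 1.6666 bits/symbol


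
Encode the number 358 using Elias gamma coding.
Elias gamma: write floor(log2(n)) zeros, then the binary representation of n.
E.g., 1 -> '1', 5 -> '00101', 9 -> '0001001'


num_bits = floor(log2(358)) + 1 = 9
leading_zeros = num_bits - 1 = 8
binary(358) = 101100110

Elias gamma(358) = '00000000' + '101100110' = 00000000101100110 (17 bits)


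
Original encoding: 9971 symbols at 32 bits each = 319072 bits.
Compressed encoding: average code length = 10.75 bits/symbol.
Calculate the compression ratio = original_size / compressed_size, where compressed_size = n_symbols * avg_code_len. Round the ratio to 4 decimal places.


original_size = n_symbols * orig_bits = 9971 * 32 = 319072 bits
compressed_size = n_symbols * avg_code_len = 9971 * 10.75 = 107188.25 bits
ratio = original_size / compressed_size = 319072 / 107188.25 = 2.9767

Compression ratio = 2.9767


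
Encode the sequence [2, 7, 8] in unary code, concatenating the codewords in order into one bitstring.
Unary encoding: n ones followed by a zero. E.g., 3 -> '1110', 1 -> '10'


Encode each number as n ones followed by a terminating 0:
  2 -> 110 (3 bits)
  7 -> 11111110 (8 bits)
  8 -> 111111110 (9 bits)
Total length = 3 + 8 + 9 = 20 bits.

Unary([2, 7, 8]) = 11011111110111111110 (20 bits)


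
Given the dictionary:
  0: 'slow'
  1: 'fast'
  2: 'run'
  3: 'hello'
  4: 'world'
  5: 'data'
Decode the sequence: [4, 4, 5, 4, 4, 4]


Look up each index in the dictionary:
  4 -> 'world'
  4 -> 'world'
  5 -> 'data'
  4 -> 'world'
  4 -> 'world'
  4 -> 'world'

Decoded: "world world data world world world"


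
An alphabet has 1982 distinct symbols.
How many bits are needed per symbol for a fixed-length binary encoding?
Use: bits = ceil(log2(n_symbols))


log2(1982) = 10.9527
Bracket: 2^10 = 1024 < 1982 <= 2^11 = 2048
So ceil(log2(1982)) = 11

bits = ceil(log2(1982)) = ceil(10.9527) = 11 bits


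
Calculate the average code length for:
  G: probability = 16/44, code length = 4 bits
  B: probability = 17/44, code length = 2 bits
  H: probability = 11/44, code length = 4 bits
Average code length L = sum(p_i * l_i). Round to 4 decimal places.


Weighted contributions p_i * l_i:
  G: (16/44) * 4 = 64/44
  B: (17/44) * 2 = 34/44
  H: (11/44) * 4 = 44/44
Sum = (64 + 34 + 44)/44 = 142/44

L = 142/44 = 3.2273 bits/symbol


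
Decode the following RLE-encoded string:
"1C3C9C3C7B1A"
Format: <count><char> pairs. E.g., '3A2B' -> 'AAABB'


Expanding each <count><char> pair:
  1C -> 'C'
  3C -> 'CCC'
  9C -> 'CCCCCCCCC'
  3C -> 'CCC'
  7B -> 'BBBBBBB'
  1A -> 'A'

Decoded = CCCCCCCCCCCCCCCCBBBBBBBA


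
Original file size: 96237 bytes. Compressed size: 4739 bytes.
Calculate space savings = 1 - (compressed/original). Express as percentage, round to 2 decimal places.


ratio = compressed/original = 4739/96237 = 0.049243
savings = 1 - ratio = 1 - 0.049243 = 0.950757
as a percentage: 0.950757 * 100 = 95.08%

Space savings = 1 - 4739/96237 = 95.08%
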